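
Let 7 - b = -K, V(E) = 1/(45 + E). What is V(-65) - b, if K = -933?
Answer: 18519/20 ≈ 925.95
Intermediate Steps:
b = -926 (b = 7 - (-1)*(-933) = 7 - 1*933 = 7 - 933 = -926)
V(-65) - b = 1/(45 - 65) - 1*(-926) = 1/(-20) + 926 = -1/20 + 926 = 18519/20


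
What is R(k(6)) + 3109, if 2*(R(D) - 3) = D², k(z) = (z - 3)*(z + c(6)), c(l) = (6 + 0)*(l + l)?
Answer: 30490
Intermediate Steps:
c(l) = 12*l (c(l) = 6*(2*l) = 12*l)
k(z) = (-3 + z)*(72 + z) (k(z) = (z - 3)*(z + 12*6) = (-3 + z)*(z + 72) = (-3 + z)*(72 + z))
R(D) = 3 + D²/2
R(k(6)) + 3109 = (3 + (-216 + 6² + 69*6)²/2) + 3109 = (3 + (-216 + 36 + 414)²/2) + 3109 = (3 + (½)*234²) + 3109 = (3 + (½)*54756) + 3109 = (3 + 27378) + 3109 = 27381 + 3109 = 30490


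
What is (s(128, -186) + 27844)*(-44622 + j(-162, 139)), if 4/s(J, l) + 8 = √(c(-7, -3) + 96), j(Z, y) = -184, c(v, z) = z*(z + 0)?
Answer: -51152142616/41 - 179224*√105/41 ≈ -1.2477e+9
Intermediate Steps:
c(v, z) = z² (c(v, z) = z*z = z²)
s(J, l) = 4/(-8 + √105) (s(J, l) = 4/(-8 + √((-3)² + 96)) = 4/(-8 + √(9 + 96)) = 4/(-8 + √105))
(s(128, -186) + 27844)*(-44622 + j(-162, 139)) = ((32/41 + 4*√105/41) + 27844)*(-44622 - 184) = (1141636/41 + 4*√105/41)*(-44806) = -51152142616/41 - 179224*√105/41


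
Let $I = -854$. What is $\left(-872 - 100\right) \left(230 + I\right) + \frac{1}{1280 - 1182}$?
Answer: $\frac{59439745}{98} \approx 6.0653 \cdot 10^{5}$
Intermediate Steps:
$\left(-872 - 100\right) \left(230 + I\right) + \frac{1}{1280 - 1182} = \left(-872 - 100\right) \left(230 - 854\right) + \frac{1}{1280 - 1182} = \left(-972\right) \left(-624\right) + \frac{1}{98} = 606528 + \frac{1}{98} = \frac{59439745}{98}$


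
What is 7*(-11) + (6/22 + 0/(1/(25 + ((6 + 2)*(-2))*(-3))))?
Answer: -844/11 ≈ -76.727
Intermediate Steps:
7*(-11) + (6/22 + 0/(1/(25 + ((6 + 2)*(-2))*(-3)))) = -77 + (6*(1/22) + 0/(1/(25 + (8*(-2))*(-3)))) = -77 + (3/11 + 0/(1/(25 - 16*(-3)))) = -77 + (3/11 + 0/(1/(25 + 48))) = -77 + (3/11 + 0/(1/73)) = -77 + (3/11 + 0*73) = -77 + (3/11 + 0) = -77 + 3/11 = -844/11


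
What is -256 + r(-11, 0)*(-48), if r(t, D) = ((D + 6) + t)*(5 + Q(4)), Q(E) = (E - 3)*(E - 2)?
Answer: 1424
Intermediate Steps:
Q(E) = (-3 + E)*(-2 + E)
r(t, D) = 42 + 7*D + 7*t (r(t, D) = ((D + 6) + t)*(5 + (6 + 4² - 5*4)) = ((6 + D) + t)*(5 + (6 + 16 - 20)) = (6 + D + t)*(5 + 2) = (6 + D + t)*7 = 42 + 7*D + 7*t)
-256 + r(-11, 0)*(-48) = -256 + (42 + 7*0 + 7*(-11))*(-48) = -256 + (42 + 0 - 77)*(-48) = -256 - 35*(-48) = -256 + 1680 = 1424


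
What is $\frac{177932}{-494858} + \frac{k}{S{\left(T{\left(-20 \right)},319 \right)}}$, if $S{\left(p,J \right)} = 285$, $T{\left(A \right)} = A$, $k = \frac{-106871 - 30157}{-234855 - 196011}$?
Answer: $- \frac{95533651732}{266521858785} \approx -0.35845$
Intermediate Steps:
$k = \frac{22838}{71811}$ ($k = - \frac{137028}{-430866} = \left(-137028\right) \left(- \frac{1}{430866}\right) = \frac{22838}{71811} \approx 0.31803$)
$\frac{177932}{-494858} + \frac{k}{S{\left(T{\left(-20 \right)},319 \right)}} = \frac{177932}{-494858} + \frac{22838}{71811 \cdot 285} = 177932 \left(- \frac{1}{494858}\right) + \frac{22838}{71811} \cdot \frac{1}{285} = - \frac{88966}{247429} + \frac{1202}{1077165} = - \frac{95533651732}{266521858785}$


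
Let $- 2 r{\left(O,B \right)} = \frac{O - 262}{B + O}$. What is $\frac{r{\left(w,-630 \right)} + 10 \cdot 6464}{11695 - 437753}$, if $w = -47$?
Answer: $- \frac{87522251}{576882532} \approx -0.15172$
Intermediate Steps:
$r{\left(O,B \right)} = - \frac{-262 + O}{2 \left(B + O\right)}$ ($r{\left(O,B \right)} = - \frac{\left(O - 262\right) \frac{1}{B + O}}{2} = - \frac{\left(-262 + O\right) \frac{1}{B + O}}{2} = - \frac{\frac{1}{B + O} \left(-262 + O\right)}{2} = - \frac{-262 + O}{2 \left(B + O\right)}$)
$\frac{r{\left(w,-630 \right)} + 10 \cdot 6464}{11695 - 437753} = \frac{\frac{131 - - \frac{47}{2}}{-630 - 47} + 10 \cdot 6464}{11695 - 437753} = \frac{\frac{131 + \frac{47}{2}}{-677} + 64640}{-426058} = \left(\left(- \frac{1}{677}\right) \frac{309}{2} + 64640\right) \left(- \frac{1}{426058}\right) = \left(- \frac{309}{1354} + 64640\right) \left(- \frac{1}{426058}\right) = \frac{87522251}{1354} \left(- \frac{1}{426058}\right) = - \frac{87522251}{576882532}$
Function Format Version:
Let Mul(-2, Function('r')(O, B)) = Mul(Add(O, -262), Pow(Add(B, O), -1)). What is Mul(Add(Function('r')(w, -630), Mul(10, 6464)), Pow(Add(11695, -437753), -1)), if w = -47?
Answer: Rational(-87522251, 576882532) ≈ -0.15172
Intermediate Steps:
Function('r')(O, B) = Mul(Rational(-1, 2), Pow(Add(B, O), -1), Add(-262, O)) (Function('r')(O, B) = Mul(Rational(-1, 2), Mul(Add(O, -262), Pow(Add(B, O), -1))) = Mul(Rational(-1, 2), Mul(Add(-262, O), Pow(Add(B, O), -1))) = Mul(Rational(-1, 2), Mul(Pow(Add(B, O), -1), Add(-262, O))) = Mul(Rational(-1, 2), Pow(Add(B, O), -1), Add(-262, O)))
Mul(Add(Function('r')(w, -630), Mul(10, 6464)), Pow(Add(11695, -437753), -1)) = Mul(Add(Mul(Pow(Add(-630, -47), -1), Add(131, Mul(Rational(-1, 2), -47))), Mul(10, 6464)), Pow(Add(11695, -437753), -1)) = Mul(Add(Mul(Pow(-677, -1), Add(131, Rational(47, 2))), 64640), Pow(-426058, -1)) = Mul(Add(Mul(Rational(-1, 677), Rational(309, 2)), 64640), Rational(-1, 426058)) = Mul(Add(Rational(-309, 1354), 64640), Rational(-1, 426058)) = Mul(Rational(87522251, 1354), Rational(-1, 426058)) = Rational(-87522251, 576882532)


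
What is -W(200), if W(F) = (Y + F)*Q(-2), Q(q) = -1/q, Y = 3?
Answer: -203/2 ≈ -101.50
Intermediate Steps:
W(F) = 3/2 + F/2 (W(F) = (3 + F)*(-1/(-2)) = (3 + F)*(-1*(-½)) = (3 + F)*(½) = 3/2 + F/2)
-W(200) = -(3/2 + (½)*200) = -(3/2 + 100) = -1*203/2 = -203/2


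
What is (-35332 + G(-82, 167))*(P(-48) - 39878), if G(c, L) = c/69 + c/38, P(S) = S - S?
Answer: 1847333954042/1311 ≈ 1.4091e+9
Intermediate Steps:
P(S) = 0
G(c, L) = 107*c/2622 (G(c, L) = c*(1/69) + c*(1/38) = c/69 + c/38 = 107*c/2622)
(-35332 + G(-82, 167))*(P(-48) - 39878) = (-35332 + (107/2622)*(-82))*(0 - 39878) = (-35332 - 4387/1311)*(-39878) = -46324639/1311*(-39878) = 1847333954042/1311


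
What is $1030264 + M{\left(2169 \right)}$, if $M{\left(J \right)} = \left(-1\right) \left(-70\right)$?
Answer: $1030334$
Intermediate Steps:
$M{\left(J \right)} = 70$
$1030264 + M{\left(2169 \right)} = 1030264 + 70 = 1030334$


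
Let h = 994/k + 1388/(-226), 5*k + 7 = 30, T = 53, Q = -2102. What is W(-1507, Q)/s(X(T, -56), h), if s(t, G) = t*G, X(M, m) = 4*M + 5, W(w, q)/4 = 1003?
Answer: 2606797/29601404 ≈ 0.088063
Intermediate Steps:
W(w, q) = 4012 (W(w, q) = 4*1003 = 4012)
k = 23/5 (k = -7/5 + (⅕)*30 = -7/5 + 6 = 23/5 ≈ 4.6000)
X(M, m) = 5 + 4*M
h = 545648/2599 (h = 994/(23/5) + 1388/(-226) = 994*(5/23) + 1388*(-1/226) = 4970/23 - 694/113 = 545648/2599 ≈ 209.95)
s(t, G) = G*t
W(-1507, Q)/s(X(T, -56), h) = 4012/((545648*(5 + 4*53)/2599)) = 4012/((545648*(5 + 212)/2599)) = 4012/(((545648/2599)*217)) = 4012/(118405616/2599) = 4012*(2599/118405616) = 2606797/29601404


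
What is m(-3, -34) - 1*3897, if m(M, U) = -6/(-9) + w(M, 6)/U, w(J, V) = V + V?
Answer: -198731/51 ≈ -3896.7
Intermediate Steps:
w(J, V) = 2*V
m(M, U) = ⅔ + 12/U (m(M, U) = -6/(-9) + (2*6)/U = -6*(-⅑) + 12/U = ⅔ + 12/U)
m(-3, -34) - 1*3897 = (⅔ + 12/(-34)) - 1*3897 = (⅔ + 12*(-1/34)) - 3897 = (⅔ - 6/17) - 3897 = 16/51 - 3897 = -198731/51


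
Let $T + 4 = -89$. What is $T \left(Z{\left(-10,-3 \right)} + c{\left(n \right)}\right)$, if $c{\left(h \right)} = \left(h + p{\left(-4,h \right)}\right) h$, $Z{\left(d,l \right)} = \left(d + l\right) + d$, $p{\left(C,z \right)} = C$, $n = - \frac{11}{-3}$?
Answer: $\frac{6758}{3} \approx 2252.7$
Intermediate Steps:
$n = \frac{11}{3}$ ($n = \left(-11\right) \left(- \frac{1}{3}\right) = \frac{11}{3} \approx 3.6667$)
$T = -93$ ($T = -4 - 89 = -93$)
$Z{\left(d,l \right)} = l + 2 d$
$c{\left(h \right)} = h \left(-4 + h\right)$ ($c{\left(h \right)} = \left(h - 4\right) h = \left(-4 + h\right) h = h \left(-4 + h\right)$)
$T \left(Z{\left(-10,-3 \right)} + c{\left(n \right)}\right) = - 93 \left(\left(-3 + 2 \left(-10\right)\right) + \frac{11 \left(-4 + \frac{11}{3}\right)}{3}\right) = - 93 \left(\left(-3 - 20\right) + \frac{11}{3} \left(- \frac{1}{3}\right)\right) = - 93 \left(-23 - \frac{11}{9}\right) = \left(-93\right) \left(- \frac{218}{9}\right) = \frac{6758}{3}$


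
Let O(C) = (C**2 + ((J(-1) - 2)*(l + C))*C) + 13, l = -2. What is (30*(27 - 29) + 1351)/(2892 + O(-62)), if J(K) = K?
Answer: -1291/5155 ≈ -0.25044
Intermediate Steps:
O(C) = 13 + C**2 + C*(6 - 3*C) (O(C) = (C**2 + ((-1 - 2)*(-2 + C))*C) + 13 = (C**2 + (-3*(-2 + C))*C) + 13 = (C**2 + (6 - 3*C)*C) + 13 = (C**2 + C*(6 - 3*C)) + 13 = 13 + C**2 + C*(6 - 3*C))
(30*(27 - 29) + 1351)/(2892 + O(-62)) = (30*(27 - 29) + 1351)/(2892 + (13 - 2*(-62)**2 + 6*(-62))) = (30*(-2) + 1351)/(2892 + (13 - 2*3844 - 372)) = (-60 + 1351)/(2892 + (13 - 7688 - 372)) = 1291/(2892 - 8047) = 1291/(-5155) = 1291*(-1/5155) = -1291/5155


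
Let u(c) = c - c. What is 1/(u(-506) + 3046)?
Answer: 1/3046 ≈ 0.00032830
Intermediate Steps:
u(c) = 0
1/(u(-506) + 3046) = 1/(0 + 3046) = 1/3046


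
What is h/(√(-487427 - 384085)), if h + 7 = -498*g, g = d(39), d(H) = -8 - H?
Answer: -23399*I*√217878/435756 ≈ -25.065*I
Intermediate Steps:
g = -47 (g = -8 - 1*39 = -8 - 39 = -47)
h = 23399 (h = -7 - 498*(-47) = -7 + 23406 = 23399)
h/(√(-487427 - 384085)) = 23399/(√(-487427 - 384085)) = 23399/(√(-871512)) = 23399/((2*I*√217878)) = 23399*(-I*√217878/435756) = -23399*I*√217878/435756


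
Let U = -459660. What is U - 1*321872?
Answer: -781532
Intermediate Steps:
U - 1*321872 = -459660 - 1*321872 = -459660 - 321872 = -781532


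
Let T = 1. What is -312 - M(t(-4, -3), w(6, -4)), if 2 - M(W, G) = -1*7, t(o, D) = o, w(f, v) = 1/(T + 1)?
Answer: -321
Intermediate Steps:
w(f, v) = ½ (w(f, v) = 1/(1 + 1) = 1/2 = ½)
M(W, G) = 9 (M(W, G) = 2 - (-1)*7 = 2 - 1*(-7) = 2 + 7 = 9)
-312 - M(t(-4, -3), w(6, -4)) = -312 - 1*9 = -312 - 9 = -321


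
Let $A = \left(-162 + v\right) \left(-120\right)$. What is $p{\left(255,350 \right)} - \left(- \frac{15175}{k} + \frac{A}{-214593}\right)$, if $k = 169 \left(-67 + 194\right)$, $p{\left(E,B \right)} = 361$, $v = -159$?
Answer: $\frac{555593484778}{1535269853} \approx 361.89$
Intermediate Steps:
$k = 21463$ ($k = 169 \cdot 127 = 21463$)
$A = 38520$ ($A = \left(-162 - 159\right) \left(-120\right) = \left(-321\right) \left(-120\right) = 38520$)
$p{\left(255,350 \right)} - \left(- \frac{15175}{k} + \frac{A}{-214593}\right) = 361 - \left(- \frac{15175}{21463} + \frac{38520}{-214593}\right) = 361 - \left(\left(-15175\right) \frac{1}{21463} + 38520 \left(- \frac{1}{214593}\right)\right) = 361 - \left(- \frac{15175}{21463} - \frac{12840}{71531}\right) = 361 - - \frac{1361067845}{1535269853} = 361 + \frac{1361067845}{1535269853} = \frac{555593484778}{1535269853}$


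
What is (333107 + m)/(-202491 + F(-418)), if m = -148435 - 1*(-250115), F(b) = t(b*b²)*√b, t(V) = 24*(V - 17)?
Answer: -3260757571/47565590636254359387 + 9408745462152*I*√418/15855196878751453129 ≈ -6.8553e-11 + 1.2132e-5*I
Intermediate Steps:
t(V) = -408 + 24*V (t(V) = 24*(-17 + V) = -408 + 24*V)
F(b) = √b*(-408 + 24*b³) (F(b) = (-408 + 24*(b*b²))*√b = (-408 + 24*b³)*√b = √b*(-408 + 24*b³))
m = 101680 (m = -148435 + 250115 = 101680)
(333107 + m)/(-202491 + F(-418)) = (333107 + 101680)/(-202491 + 24*√(-418)*(-17 + (-418)³)) = 434787/(-202491 + 24*(I*√418)*(-17 - 73034632)) = 434787/(-202491 + 24*(I*√418)*(-73034649)) = 434787/(-202491 - 1752831576*I*√418)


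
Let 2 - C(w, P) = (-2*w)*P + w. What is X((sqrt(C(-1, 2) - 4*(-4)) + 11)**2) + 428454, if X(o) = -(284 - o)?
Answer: 428306 + 22*sqrt(15) ≈ 4.2839e+5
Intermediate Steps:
C(w, P) = 2 - w + 2*P*w (C(w, P) = 2 - ((-2*w)*P + w) = 2 - (-2*P*w + w) = 2 - (w - 2*P*w) = 2 + (-w + 2*P*w) = 2 - w + 2*P*w)
X(o) = -284 + o
X((sqrt(C(-1, 2) - 4*(-4)) + 11)**2) + 428454 = (-284 + (sqrt((2 - 1*(-1) + 2*2*(-1)) - 4*(-4)) + 11)**2) + 428454 = (-284 + (sqrt((2 + 1 - 4) + 16) + 11)**2) + 428454 = (-284 + (sqrt(-1 + 16) + 11)**2) + 428454 = (-284 + (sqrt(15) + 11)**2) + 428454 = (-284 + (11 + sqrt(15))**2) + 428454 = 428170 + (11 + sqrt(15))**2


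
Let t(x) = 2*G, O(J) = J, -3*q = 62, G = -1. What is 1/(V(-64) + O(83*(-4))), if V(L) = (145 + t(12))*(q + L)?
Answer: -3/37318 ≈ -8.0390e-5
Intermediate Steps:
q = -62/3 (q = -⅓*62 = -62/3 ≈ -20.667)
t(x) = -2 (t(x) = 2*(-1) = -2)
V(L) = -8866/3 + 143*L (V(L) = (145 - 2)*(-62/3 + L) = 143*(-62/3 + L) = -8866/3 + 143*L)
1/(V(-64) + O(83*(-4))) = 1/((-8866/3 + 143*(-64)) + 83*(-4)) = 1/((-8866/3 - 9152) - 332) = 1/(-36322/3 - 332) = 1/(-37318/3) = -3/37318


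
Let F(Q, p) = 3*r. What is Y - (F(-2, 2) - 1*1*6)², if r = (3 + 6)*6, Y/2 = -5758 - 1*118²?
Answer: -63700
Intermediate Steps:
Y = -39364 (Y = 2*(-5758 - 1*118²) = 2*(-5758 - 1*13924) = 2*(-5758 - 13924) = 2*(-19682) = -39364)
r = 54 (r = 9*6 = 54)
F(Q, p) = 162 (F(Q, p) = 3*54 = 162)
Y - (F(-2, 2) - 1*1*6)² = -39364 - (162 - 1*1*6)² = -39364 - (162 - 1*6)² = -39364 - (162 - 6)² = -39364 - 1*156² = -39364 - 1*24336 = -39364 - 24336 = -63700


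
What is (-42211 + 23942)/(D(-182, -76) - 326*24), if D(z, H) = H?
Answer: 18269/7900 ≈ 2.3125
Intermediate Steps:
(-42211 + 23942)/(D(-182, -76) - 326*24) = (-42211 + 23942)/(-76 - 326*24) = -18269/(-76 - 7824) = -18269/(-7900) = -18269*(-1/7900) = 18269/7900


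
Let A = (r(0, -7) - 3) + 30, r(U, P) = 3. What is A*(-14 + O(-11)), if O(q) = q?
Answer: -750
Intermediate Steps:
A = 30 (A = (3 - 3) + 30 = 0 + 30 = 30)
A*(-14 + O(-11)) = 30*(-14 - 11) = 30*(-25) = -750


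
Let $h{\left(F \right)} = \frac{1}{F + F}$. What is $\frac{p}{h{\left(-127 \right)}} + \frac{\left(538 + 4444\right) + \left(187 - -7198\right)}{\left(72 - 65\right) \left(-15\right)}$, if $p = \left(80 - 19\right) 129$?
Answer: $- \frac{209878597}{105} \approx -1.9988 \cdot 10^{6}$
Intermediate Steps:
$p = 7869$ ($p = 61 \cdot 129 = 7869$)
$h{\left(F \right)} = \frac{1}{2 F}$
$\frac{p}{h{\left(-127 \right)}} + \frac{\left(538 + 4444\right) + \left(187 - -7198\right)}{\left(72 - 65\right) \left(-15\right)} = \frac{7869}{\frac{1}{2} \frac{1}{-127}} + \frac{\left(538 + 4444\right) + \left(187 - -7198\right)}{\left(72 - 65\right) \left(-15\right)} = \frac{7869}{\frac{1}{2} \left(- \frac{1}{127}\right)} + \frac{4982 + \left(187 + 7198\right)}{7 \left(-15\right)} = \frac{7869}{- \frac{1}{254}} + \frac{4982 + 7385}{-105} = 7869 \left(-254\right) + 12367 \left(- \frac{1}{105}\right) = -1998726 - \frac{12367}{105} = - \frac{209878597}{105}$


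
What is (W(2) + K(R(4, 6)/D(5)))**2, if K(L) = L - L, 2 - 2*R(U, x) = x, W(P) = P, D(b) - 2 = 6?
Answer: 4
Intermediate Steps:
D(b) = 8 (D(b) = 2 + 6 = 8)
R(U, x) = 1 - x/2
K(L) = 0
(W(2) + K(R(4, 6)/D(5)))**2 = (2 + 0)**2 = 2**2 = 4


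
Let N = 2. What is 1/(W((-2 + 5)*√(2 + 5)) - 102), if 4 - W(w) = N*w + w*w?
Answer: -23/3667 + 6*√7/25669 ≈ -0.0056537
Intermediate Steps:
W(w) = 4 - w² - 2*w (W(w) = 4 - (2*w + w*w) = 4 - (2*w + w²) = 4 - (w² + 2*w) = 4 + (-w² - 2*w) = 4 - w² - 2*w)
1/(W((-2 + 5)*√(2 + 5)) - 102) = 1/((4 - ((-2 + 5)*√(2 + 5))² - 2*(-2 + 5)*√(2 + 5)) - 102) = 1/((4 - (3*√7)² - 6*√7) - 102) = 1/((4 - 1*63 - 6*√7) - 102) = 1/((4 - 63 - 6*√7) - 102) = 1/((-59 - 6*√7) - 102) = 1/(-161 - 6*√7)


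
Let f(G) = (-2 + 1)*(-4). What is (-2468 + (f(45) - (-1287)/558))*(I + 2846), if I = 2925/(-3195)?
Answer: -30830402625/4402 ≈ -7.0037e+6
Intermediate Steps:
f(G) = 4 (f(G) = -1*(-4) = 4)
I = -65/71 (I = 2925*(-1/3195) = -65/71 ≈ -0.91549)
(-2468 + (f(45) - (-1287)/558))*(I + 2846) = (-2468 + (4 - (-1287)/558))*(-65/71 + 2846) = (-2468 + (4 - (-1287)/558))*(202001/71) = (-2468 + (4 - 1*(-143/62)))*(202001/71) = (-2468 + (4 + 143/62))*(202001/71) = (-2468 + 391/62)*(202001/71) = -152625/62*202001/71 = -30830402625/4402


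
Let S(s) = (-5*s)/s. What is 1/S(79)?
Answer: -⅕ ≈ -0.20000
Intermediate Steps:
S(s) = -5
1/S(79) = 1/(-5) = -⅕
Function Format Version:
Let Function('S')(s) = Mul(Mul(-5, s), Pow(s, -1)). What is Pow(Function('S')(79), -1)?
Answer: Rational(-1, 5) ≈ -0.20000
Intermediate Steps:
Function('S')(s) = -5
Pow(Function('S')(79), -1) = Pow(-5, -1) = Rational(-1, 5)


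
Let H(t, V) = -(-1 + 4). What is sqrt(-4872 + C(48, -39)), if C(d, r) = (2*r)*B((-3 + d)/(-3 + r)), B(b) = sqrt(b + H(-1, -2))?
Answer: sqrt(-238728 - 273*I*sqrt(798))/7 ≈ 1.1273 - 69.809*I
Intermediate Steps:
H(t, V) = -3 (H(t, V) = -1*3 = -3)
B(b) = sqrt(-3 + b) (B(b) = sqrt(b - 3) = sqrt(-3 + b))
C(d, r) = 2*r*sqrt(-3 + (-3 + d)/(-3 + r)) (C(d, r) = (2*r)*sqrt(-3 + (-3 + d)/(-3 + r)) = 2*r*sqrt(-3 + (-3 + d)/(-3 + r)))
sqrt(-4872 + C(48, -39)) = sqrt(-4872 + 2*(-39)*sqrt((6 + 48 - 3*(-39))/(-3 - 39))) = sqrt(-4872 + 2*(-39)*sqrt((6 + 48 + 117)/(-42))) = sqrt(-4872 + 2*(-39)*sqrt(-1/42*171)) = sqrt(-4872 + 2*(-39)*sqrt(-57/14)) = sqrt(-4872 + 2*(-39)*(I*sqrt(798)/14)) = sqrt(-4872 - 39*I*sqrt(798)/7)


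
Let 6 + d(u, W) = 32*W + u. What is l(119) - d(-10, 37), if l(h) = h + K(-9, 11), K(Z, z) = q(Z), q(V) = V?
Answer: -1058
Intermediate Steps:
d(u, W) = -6 + u + 32*W (d(u, W) = -6 + (32*W + u) = -6 + (u + 32*W) = -6 + u + 32*W)
K(Z, z) = Z
l(h) = -9 + h (l(h) = h - 9 = -9 + h)
l(119) - d(-10, 37) = (-9 + 119) - (-6 - 10 + 32*37) = 110 - (-6 - 10 + 1184) = 110 - 1*1168 = 110 - 1168 = -1058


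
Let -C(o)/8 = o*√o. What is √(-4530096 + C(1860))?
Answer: 4*√(-283131 - 1860*√465) ≈ 2274.2*I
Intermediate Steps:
C(o) = -8*o^(3/2) (C(o) = -8*o*√o = -8*o^(3/2))
√(-4530096 + C(1860)) = √(-4530096 - 29760*√465)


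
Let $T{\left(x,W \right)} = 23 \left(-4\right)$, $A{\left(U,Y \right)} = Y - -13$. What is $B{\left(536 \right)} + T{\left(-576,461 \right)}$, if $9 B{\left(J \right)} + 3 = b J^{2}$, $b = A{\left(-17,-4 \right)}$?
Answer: $\frac{861611}{3} \approx 2.872 \cdot 10^{5}$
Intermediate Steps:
$A{\left(U,Y \right)} = 13 + Y$ ($A{\left(U,Y \right)} = Y + 13 = 13 + Y$)
$T{\left(x,W \right)} = -92$
$b = 9$ ($b = 13 - 4 = 9$)
$B{\left(J \right)} = - \frac{1}{3} + J^{2}$ ($B{\left(J \right)} = - \frac{1}{3} + \frac{9 J^{2}}{9} = - \frac{1}{3} + J^{2}$)
$B{\left(536 \right)} + T{\left(-576,461 \right)} = \left(- \frac{1}{3} + 536^{2}\right) - 92 = \left(- \frac{1}{3} + 287296\right) - 92 = \frac{861887}{3} - 92 = \frac{861611}{3}$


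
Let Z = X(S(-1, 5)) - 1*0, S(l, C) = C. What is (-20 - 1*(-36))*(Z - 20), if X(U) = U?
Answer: -240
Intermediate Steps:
Z = 5 (Z = 5 - 1*0 = 5 + 0 = 5)
(-20 - 1*(-36))*(Z - 20) = (-20 - 1*(-36))*(5 - 20) = (-20 + 36)*(-15) = 16*(-15) = -240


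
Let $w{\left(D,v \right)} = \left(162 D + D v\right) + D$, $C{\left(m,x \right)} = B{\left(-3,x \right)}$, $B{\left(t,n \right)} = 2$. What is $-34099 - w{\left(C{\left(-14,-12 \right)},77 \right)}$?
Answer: $-34579$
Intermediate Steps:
$C{\left(m,x \right)} = 2$
$w{\left(D,v \right)} = 163 D + D v$
$-34099 - w{\left(C{\left(-14,-12 \right)},77 \right)} = -34099 - 2 \left(163 + 77\right) = -34099 - 2 \cdot 240 = -34099 - 480 = -34579$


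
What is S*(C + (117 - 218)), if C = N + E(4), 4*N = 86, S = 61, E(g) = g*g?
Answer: -7747/2 ≈ -3873.5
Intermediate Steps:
E(g) = g**2
N = 43/2 (N = (1/4)*86 = 43/2 ≈ 21.500)
C = 75/2 (C = 43/2 + 4**2 = 43/2 + 16 = 75/2 ≈ 37.500)
S*(C + (117 - 218)) = 61*(75/2 + (117 - 218)) = 61*(75/2 - 101) = 61*(-127/2) = -7747/2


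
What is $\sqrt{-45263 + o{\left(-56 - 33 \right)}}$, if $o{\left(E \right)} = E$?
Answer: $2 i \sqrt{11338} \approx 212.96 i$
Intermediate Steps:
$\sqrt{-45263 + o{\left(-56 - 33 \right)}} = \sqrt{-45263 - 89} = \sqrt{-45352} = 2 i \sqrt{11338}$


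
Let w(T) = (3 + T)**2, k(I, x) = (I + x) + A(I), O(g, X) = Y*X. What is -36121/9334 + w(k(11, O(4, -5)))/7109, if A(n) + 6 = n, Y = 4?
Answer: -256774855/66355406 ≈ -3.8697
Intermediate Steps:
A(n) = -6 + n
O(g, X) = 4*X
k(I, x) = -6 + x + 2*I (k(I, x) = (I + x) + (-6 + I) = -6 + x + 2*I)
-36121/9334 + w(k(11, O(4, -5)))/7109 = -36121/9334 + (3 + (-6 + 4*(-5) + 2*11))**2/7109 = -36121*1/9334 + (3 + (-6 - 20 + 22))**2*(1/7109) = -36121/9334 + (3 - 4)**2*(1/7109) = -36121/9334 + (-1)**2*(1/7109) = -36121/9334 + 1*(1/7109) = -36121/9334 + 1/7109 = -256774855/66355406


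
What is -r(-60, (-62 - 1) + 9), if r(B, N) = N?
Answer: 54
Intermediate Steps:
-r(-60, (-62 - 1) + 9) = -((-62 - 1) + 9) = -(-63 + 9) = -1*(-54) = 54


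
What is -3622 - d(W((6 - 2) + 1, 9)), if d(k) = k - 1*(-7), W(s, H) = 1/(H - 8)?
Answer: -3630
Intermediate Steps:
W(s, H) = 1/(-8 + H)
d(k) = 7 + k (d(k) = k + 7 = 7 + k)
-3622 - d(W((6 - 2) + 1, 9)) = -3622 - (7 + 1/(-8 + 9)) = -3622 - (7 + 1/1) = -3622 - (7 + 1) = -3622 - 1*8 = -3622 - 8 = -3630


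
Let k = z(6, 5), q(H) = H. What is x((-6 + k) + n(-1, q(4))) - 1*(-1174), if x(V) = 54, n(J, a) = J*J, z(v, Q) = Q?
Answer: 1228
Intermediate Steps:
k = 5
n(J, a) = J²
x((-6 + k) + n(-1, q(4))) - 1*(-1174) = 54 - 1*(-1174) = 54 + 1174 = 1228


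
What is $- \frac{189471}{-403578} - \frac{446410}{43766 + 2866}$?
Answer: $- \frac{1586350401}{174256012} \approx -9.1036$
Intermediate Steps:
$- \frac{189471}{-403578} - \frac{446410}{43766 + 2866} = \left(-189471\right) \left(- \frac{1}{403578}\right) - \frac{446410}{46632} = \frac{63157}{134526} - \frac{223205}{23316} = - \frac{1586350401}{174256012}$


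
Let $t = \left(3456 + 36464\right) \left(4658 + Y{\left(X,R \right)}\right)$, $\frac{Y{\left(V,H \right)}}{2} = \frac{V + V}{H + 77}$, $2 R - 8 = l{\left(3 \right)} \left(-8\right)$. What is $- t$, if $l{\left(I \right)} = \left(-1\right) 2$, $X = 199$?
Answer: $- \frac{16581091360}{89} \approx -1.863 \cdot 10^{8}$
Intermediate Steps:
$l{\left(I \right)} = -2$
$R = 12$ ($R = 4 + \frac{\left(-2\right) \left(-8\right)}{2} = 4 + \frac{1}{2} \cdot 16 = 4 + 8 = 12$)
$Y{\left(V,H \right)} = \frac{4 V}{77 + H}$ ($Y{\left(V,H \right)} = 2 \frac{V + V}{H + 77} = 2 \frac{2 V}{77 + H} = \frac{4 V}{77 + H}$)
$t = \frac{16581091360}{89}$ ($t = \left(3456 + 36464\right) \left(4658 + 4 \cdot 199 \frac{1}{77 + 12}\right) = 39920 \left(4658 + 4 \cdot 199 \cdot \frac{1}{89}\right) = 39920 \left(4658 + \frac{796}{89}\right) = 39920 \cdot \frac{415358}{89} = \frac{16581091360}{89} \approx 1.863 \cdot 10^{8}$)
$- t = \left(-1\right) \frac{16581091360}{89} = - \frac{16581091360}{89}$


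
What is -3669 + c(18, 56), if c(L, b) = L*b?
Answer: -2661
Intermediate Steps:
-3669 + c(18, 56) = -3669 + 18*56 = -3669 + 1008 = -2661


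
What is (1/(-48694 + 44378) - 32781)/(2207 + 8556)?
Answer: -141482797/46453108 ≈ -3.0457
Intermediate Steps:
(1/(-48694 + 44378) - 32781)/(2207 + 8556) = (1/(-4316) - 32781)/10763 = (-1/4316 - 32781)*(1/10763) = -141482797/4316*1/10763 = -141482797/46453108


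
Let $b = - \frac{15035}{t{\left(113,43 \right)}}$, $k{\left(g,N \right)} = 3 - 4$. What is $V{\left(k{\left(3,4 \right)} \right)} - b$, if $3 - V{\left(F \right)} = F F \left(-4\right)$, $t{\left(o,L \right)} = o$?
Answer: $\frac{15826}{113} \approx 140.05$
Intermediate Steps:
$k{\left(g,N \right)} = -1$
$V{\left(F \right)} = 3 + 4 F^{2}$ ($V{\left(F \right)} = 3 - F F \left(-4\right) = 3 - F^{2} \left(-4\right) = 3 - - 4 F^{2} = 3 + 4 F^{2}$)
$b = - \frac{15035}{113} \approx -133.05$
$V{\left(k{\left(3,4 \right)} \right)} - b = \left(3 + 4 \left(-1\right)^{2}\right) - - \frac{15035}{113} = \left(3 + 4 \cdot 1\right) + \frac{15035}{113} = \left(3 + 4\right) + \frac{15035}{113} = 7 + \frac{15035}{113} = \frac{15826}{113}$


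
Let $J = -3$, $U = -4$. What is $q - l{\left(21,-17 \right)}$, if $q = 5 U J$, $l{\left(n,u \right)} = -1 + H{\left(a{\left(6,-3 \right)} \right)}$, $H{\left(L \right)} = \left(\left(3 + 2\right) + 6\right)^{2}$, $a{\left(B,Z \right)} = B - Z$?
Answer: $-60$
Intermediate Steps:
$H{\left(L \right)} = 121$ ($H{\left(L \right)} = \left(5 + 6\right)^{2} = 11^{2} = 121$)
$l{\left(n,u \right)} = 120$ ($l{\left(n,u \right)} = -1 + 121 = 120$)
$q = 60$ ($q = 5 \left(-4\right) \left(-3\right) = \left(-20\right) \left(-3\right) = 60$)
$q - l{\left(21,-17 \right)} = 60 - 120 = -60$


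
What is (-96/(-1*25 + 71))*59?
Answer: -2832/23 ≈ -123.13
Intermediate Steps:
(-96/(-1*25 + 71))*59 = (-96/(-25 + 71))*59 = (-96/46)*59 = ((1/46)*(-96))*59 = -48/23*59 = -2832/23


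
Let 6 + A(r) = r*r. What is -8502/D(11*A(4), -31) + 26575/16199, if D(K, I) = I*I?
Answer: -112185323/15567239 ≈ -7.2065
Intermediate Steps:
A(r) = -6 + r**2 (A(r) = -6 + r*r = -6 + r**2)
D(K, I) = I**2
-8502/D(11*A(4), -31) + 26575/16199 = -8502/((-31)**2) + 26575/16199 = -8502/961 + 26575*(1/16199) = -8502*1/961 + 26575/16199 = -8502/961 + 26575/16199 = -112185323/15567239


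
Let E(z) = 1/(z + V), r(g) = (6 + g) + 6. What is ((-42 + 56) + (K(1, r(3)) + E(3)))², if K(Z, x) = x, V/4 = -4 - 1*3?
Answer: 524176/625 ≈ 838.68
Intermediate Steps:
V = -28 (V = 4*(-4 - 1*3) = 4*(-4 - 3) = 4*(-7) = -28)
r(g) = 12 + g
E(z) = 1/(-28 + z) (E(z) = 1/(z - 28) = 1/(-28 + z))
((-42 + 56) + (K(1, r(3)) + E(3)))² = ((-42 + 56) + ((12 + 3) + 1/(-28 + 3)))² = (14 + (15 + 1/(-25)))² = (14 + (15 - 1/25))² = (14 + 374/25)² = (724/25)² = 524176/625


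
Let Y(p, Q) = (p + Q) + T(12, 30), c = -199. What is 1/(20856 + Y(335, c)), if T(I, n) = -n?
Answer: 1/20962 ≈ 4.7705e-5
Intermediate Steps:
Y(p, Q) = -30 + Q + p (Y(p, Q) = (p + Q) - 1*30 = (Q + p) - 30 = -30 + Q + p)
1/(20856 + Y(335, c)) = 1/(20856 + (-30 - 199 + 335)) = 1/(20856 + 106) = 1/20962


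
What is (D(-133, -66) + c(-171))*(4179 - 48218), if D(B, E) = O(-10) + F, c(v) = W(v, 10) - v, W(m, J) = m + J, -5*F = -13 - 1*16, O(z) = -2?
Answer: -3038691/5 ≈ -6.0774e+5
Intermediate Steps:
F = 29/5 (F = -(-13 - 1*16)/5 = -(-13 - 16)/5 = -⅕*(-29) = 29/5 ≈ 5.8000)
W(m, J) = J + m
c(v) = 10 (c(v) = (10 + v) - v = 10)
D(B, E) = 19/5 (D(B, E) = -2 + 29/5 = 19/5)
(D(-133, -66) + c(-171))*(4179 - 48218) = (19/5 + 10)*(4179 - 48218) = (69/5)*(-44039) = -3038691/5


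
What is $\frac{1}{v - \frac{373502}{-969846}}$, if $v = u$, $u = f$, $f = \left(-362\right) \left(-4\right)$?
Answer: $\frac{484923}{702355255} \approx 0.00069042$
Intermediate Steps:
$f = 1448$
$u = 1448$
$v = 1448$
$\frac{1}{v - \frac{373502}{-969846}} = \frac{1}{1448 - \frac{373502}{-969846}} = \frac{1}{1448 - - \frac{186751}{484923}} = \frac{1}{1448 + \frac{186751}{484923}} = \frac{1}{\frac{702355255}{484923}} = \frac{484923}{702355255}$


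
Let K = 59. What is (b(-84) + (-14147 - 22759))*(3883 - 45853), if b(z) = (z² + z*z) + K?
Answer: 954187950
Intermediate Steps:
b(z) = 59 + 2*z² (b(z) = (z² + z*z) + 59 = (z² + z²) + 59 = 2*z² + 59 = 59 + 2*z²)
(b(-84) + (-14147 - 22759))*(3883 - 45853) = ((59 + 2*(-84)²) + (-14147 - 22759))*(3883 - 45853) = ((59 + 2*7056) - 36906)*(-41970) = ((59 + 14112) - 36906)*(-41970) = (14171 - 36906)*(-41970) = -22735*(-41970) = 954187950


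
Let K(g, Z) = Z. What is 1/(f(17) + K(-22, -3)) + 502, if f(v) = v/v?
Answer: 1003/2 ≈ 501.50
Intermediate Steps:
f(v) = 1
1/(f(17) + K(-22, -3)) + 502 = 1/(1 - 3) + 502 = 1/(-2) + 502 = -½ + 502 = 1003/2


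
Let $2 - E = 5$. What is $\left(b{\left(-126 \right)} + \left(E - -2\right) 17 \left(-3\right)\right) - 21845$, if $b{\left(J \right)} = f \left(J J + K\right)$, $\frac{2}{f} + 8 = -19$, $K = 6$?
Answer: $- \frac{206734}{9} \approx -22970.0$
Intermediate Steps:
$E = -3$ ($E = 2 - 5 = -3$)
$f = - \frac{2}{27}$ ($f = \frac{2}{-8 - 19} = \frac{2}{-27} = 2 \left(- \frac{1}{27}\right) = - \frac{2}{27} \approx -0.074074$)
$b{\left(J \right)} = - \frac{4}{9} - \frac{2 J^{2}}{27}$ ($b{\left(J \right)} = - \frac{2 \left(J J + 6\right)}{27} = - \frac{2 \left(J^{2} + 6\right)}{27} = - \frac{2 \left(6 + J^{2}\right)}{27} = - \frac{4}{9} - \frac{2 J^{2}}{27}$)
$\left(b{\left(-126 \right)} + \left(E - -2\right) 17 \left(-3\right)\right) - 21845 = \left(\left(- \frac{4}{9} - \frac{2 \left(-126\right)^{2}}{27}\right) + \left(-3 - -2\right) 17 \left(-3\right)\right) - 21845 = \left(\left(- \frac{4}{9} - 1176\right) + \left(-3 + 2\right) 17 \left(-3\right)\right) - 21845 = \left(\left(- \frac{4}{9} - 1176\right) + \left(-1\right) 17 \left(-3\right)\right) - 21845 = \left(- \frac{10588}{9} - -51\right) - 21845 = \left(- \frac{10588}{9} + 51\right) - 21845 = - \frac{10129}{9} - 21845 = - \frac{206734}{9}$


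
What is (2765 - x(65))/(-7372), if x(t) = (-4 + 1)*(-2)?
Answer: -2759/7372 ≈ -0.37425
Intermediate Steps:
x(t) = 6 (x(t) = -3*(-2) = 6)
(2765 - x(65))/(-7372) = (2765 - 1*6)/(-7372) = (2765 - 6)*(-1/7372) = 2759*(-1/7372) = -2759/7372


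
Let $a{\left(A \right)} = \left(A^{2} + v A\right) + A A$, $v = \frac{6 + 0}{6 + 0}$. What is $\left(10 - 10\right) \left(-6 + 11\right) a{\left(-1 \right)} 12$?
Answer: $0$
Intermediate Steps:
$v = 1$ ($v = \frac{6}{6} = 6 \cdot \frac{1}{6} = 1$)
$a{\left(A \right)} = A + 2 A^{2}$ ($a{\left(A \right)} = \left(A^{2} + 1 A\right) + A A = \left(A^{2} + A\right) + A^{2} = \left(A + A^{2}\right) + A^{2} = A + 2 A^{2}$)
$\left(10 - 10\right) \left(-6 + 11\right) a{\left(-1 \right)} 12 = \left(10 - 10\right) \left(-6 + 11\right) \left(- (1 + 2 \left(-1\right))\right) 12 = 0 \cdot 5 \left(- (1 - 2)\right) 12 = 0 \left(\left(-1\right) \left(-1\right)\right) 12 = 0 \cdot 1 \cdot 12 = 0 \cdot 12 = 0$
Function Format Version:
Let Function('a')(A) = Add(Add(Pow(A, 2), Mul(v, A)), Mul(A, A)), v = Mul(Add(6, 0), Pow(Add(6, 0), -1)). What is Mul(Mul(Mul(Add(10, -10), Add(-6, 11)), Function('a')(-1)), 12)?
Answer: 0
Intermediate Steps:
v = 1 (v = Mul(6, Pow(6, -1)) = Mul(6, Rational(1, 6)) = 1)
Function('a')(A) = Add(A, Mul(2, Pow(A, 2))) (Function('a')(A) = Add(Add(Pow(A, 2), Mul(1, A)), Mul(A, A)) = Add(Add(Pow(A, 2), A), Pow(A, 2)) = Add(Add(A, Pow(A, 2)), Pow(A, 2)) = Add(A, Mul(2, Pow(A, 2))))
Mul(Mul(Mul(Add(10, -10), Add(-6, 11)), Function('a')(-1)), 12) = Mul(Mul(Mul(Add(10, -10), Add(-6, 11)), Mul(-1, Add(1, Mul(2, -1)))), 12) = Mul(Mul(Mul(0, 5), Mul(-1, Add(1, -2))), 12) = Mul(Mul(0, Mul(-1, -1)), 12) = Mul(Mul(0, 1), 12) = Mul(0, 12) = 0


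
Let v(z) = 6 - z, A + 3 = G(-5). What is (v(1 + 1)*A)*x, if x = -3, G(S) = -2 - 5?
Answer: 120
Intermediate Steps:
G(S) = -7
A = -10 (A = -3 - 7 = -10)
(v(1 + 1)*A)*x = ((6 - (1 + 1))*(-10))*(-3) = ((6 - 1*2)*(-10))*(-3) = ((6 - 2)*(-10))*(-3) = (4*(-10))*(-3) = -40*(-3) = 120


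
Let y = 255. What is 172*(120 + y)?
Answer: 64500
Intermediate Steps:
172*(120 + y) = 172*(120 + 255) = 172*375 = 64500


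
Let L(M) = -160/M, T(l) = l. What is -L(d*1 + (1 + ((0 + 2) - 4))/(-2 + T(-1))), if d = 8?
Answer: 96/5 ≈ 19.200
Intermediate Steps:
-L(d*1 + (1 + ((0 + 2) - 4))/(-2 + T(-1))) = -(-160)/(8*1 + (1 + ((0 + 2) - 4))/(-2 - 1)) = -(-160)/(8 + (1 + (2 - 4))/(-3)) = -(-160)/(8 + (1 - 2)*(-⅓)) = -(-160)/(8 - 1*(-⅓)) = -(-160)/(8 + ⅓) = -(-160)/25/3 = -(-160)*3/25 = -1*(-96/5) = 96/5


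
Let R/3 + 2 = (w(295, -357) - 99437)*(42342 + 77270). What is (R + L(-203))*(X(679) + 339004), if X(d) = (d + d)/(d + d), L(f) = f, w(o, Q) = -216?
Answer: -12122508311083585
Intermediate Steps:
X(d) = 1 (X(d) = (2*d)/((2*d)) = (2*d)*(1/(2*d)) = 1)
R = -35759083914 (R = -6 + 3*((-216 - 99437)*(42342 + 77270)) = -6 + 3*(-99653*119612) = -6 + 3*(-11919694636) = -6 - 35759083908 = -35759083914)
(R + L(-203))*(X(679) + 339004) = (-35759083914 - 203)*(1 + 339004) = -35759084117*339005 = -12122508311083585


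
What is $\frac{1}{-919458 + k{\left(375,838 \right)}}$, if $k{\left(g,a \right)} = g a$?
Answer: $- \frac{1}{605208} \approx -1.6523 \cdot 10^{-6}$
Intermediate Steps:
$k{\left(g,a \right)} = a g$
$\frac{1}{-919458 + k{\left(375,838 \right)}} = \frac{1}{-919458 + 838 \cdot 375} = \frac{1}{-919458 + 314250} = \frac{1}{-605208} = - \frac{1}{605208}$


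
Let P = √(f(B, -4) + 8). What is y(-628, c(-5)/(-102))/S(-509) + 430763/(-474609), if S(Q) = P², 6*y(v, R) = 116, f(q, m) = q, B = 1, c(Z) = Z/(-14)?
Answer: 5298907/4271481 ≈ 1.2405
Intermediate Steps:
c(Z) = -Z/14 (c(Z) = Z*(-1/14) = -Z/14)
P = 3 (P = √(1 + 8) = √9 = 3)
y(v, R) = 58/3 (y(v, R) = (⅙)*116 = 58/3)
S(Q) = 9 (S(Q) = 3² = 9)
y(-628, c(-5)/(-102))/S(-509) + 430763/(-474609) = (58/3)/9 + 430763/(-474609) = (58/3)*(⅑) + 430763*(-1/474609) = 58/27 - 430763/474609 = 5298907/4271481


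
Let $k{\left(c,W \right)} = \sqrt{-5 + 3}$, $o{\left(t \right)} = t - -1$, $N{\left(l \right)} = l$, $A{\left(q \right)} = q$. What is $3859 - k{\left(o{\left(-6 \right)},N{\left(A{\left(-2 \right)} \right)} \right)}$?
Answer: $3859 - i \sqrt{2} \approx 3859.0 - 1.4142 i$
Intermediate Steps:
$o{\left(t \right)} = 1 + t$ ($o{\left(t \right)} = t + 1 = 1 + t$)
$k{\left(c,W \right)} = i \sqrt{2}$ ($k{\left(c,W \right)} = \sqrt{-2} = i \sqrt{2}$)
$3859 - k{\left(o{\left(-6 \right)},N{\left(A{\left(-2 \right)} \right)} \right)} = 3859 - i \sqrt{2}$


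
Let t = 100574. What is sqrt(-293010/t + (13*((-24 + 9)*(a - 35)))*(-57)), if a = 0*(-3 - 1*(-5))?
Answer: 2*I*sqrt(245941732099290)/50287 ≈ 623.72*I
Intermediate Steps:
a = 0 (a = 0*(-3 + 5) = 0*2 = 0)
sqrt(-293010/t + (13*((-24 + 9)*(a - 35)))*(-57)) = sqrt(-293010/100574 + (13*((-24 + 9)*(0 - 35)))*(-57)) = sqrt(-293010*1/100574 + (13*(-15*(-35)))*(-57)) = sqrt(-146505/50287 + (13*525)*(-57)) = sqrt(-146505/50287 + 6825*(-57)) = sqrt(-146505/50287 - 389025) = sqrt(-19563046680/50287) = 2*I*sqrt(245941732099290)/50287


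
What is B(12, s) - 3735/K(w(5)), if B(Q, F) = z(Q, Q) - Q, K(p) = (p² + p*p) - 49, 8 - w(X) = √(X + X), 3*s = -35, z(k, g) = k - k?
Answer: 364497/439 + 119520*√10/439 ≈ 1691.2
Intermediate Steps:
z(k, g) = 0
s = -35/3 (s = (⅓)*(-35) = -35/3 ≈ -11.667)
w(X) = 8 - √2*√X (w(X) = 8 - √(X + X) = 8 - √(2*X) = 8 - √2*√X)
K(p) = -49 + 2*p² (K(p) = (p² + p²) - 49 = 2*p² - 49 = -49 + 2*p²)
B(Q, F) = -Q (B(Q, F) = 0 - Q = -Q)
B(12, s) - 3735/K(w(5)) = -1*12 - 3735/(-49 + 2*(8 - √2*√5)²) = -12 - 3735/(-49 + 2*(8 - √10)²)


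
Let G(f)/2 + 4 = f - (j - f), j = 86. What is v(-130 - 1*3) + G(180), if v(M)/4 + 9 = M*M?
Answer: 71260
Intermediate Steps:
v(M) = -36 + 4*M² (v(M) = -36 + 4*(M*M) = -36 + 4*M²)
G(f) = -180 + 4*f (G(f) = -8 + 2*(f - (86 - f)) = -8 + 2*(f + (-86 + f)) = -8 + 2*(-86 + 2*f) = -8 + (-172 + 4*f) = -180 + 4*f)
v(-130 - 1*3) + G(180) = (-36 + 4*(-130 - 1*3)²) + (-180 + 4*180) = (-36 + 4*(-130 - 3)²) + (-180 + 720) = (-36 + 4*(-133)²) + 540 = (-36 + 4*17689) + 540 = (-36 + 70756) + 540 = 70720 + 540 = 71260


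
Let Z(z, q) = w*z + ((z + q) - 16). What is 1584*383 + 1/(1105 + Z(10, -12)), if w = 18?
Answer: 768653425/1267 ≈ 6.0667e+5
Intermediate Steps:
Z(z, q) = -16 + q + 19*z (Z(z, q) = 18*z + ((z + q) - 16) = 18*z + ((q + z) - 16) = 18*z + (-16 + q + z) = -16 + q + 19*z)
1584*383 + 1/(1105 + Z(10, -12)) = 1584*383 + 1/(1105 + (-16 - 12 + 19*10)) = 606672 + 1/(1105 + (-16 - 12 + 190)) = 606672 + 1/(1105 + 162) = 606672 + 1/1267 = 768653425/1267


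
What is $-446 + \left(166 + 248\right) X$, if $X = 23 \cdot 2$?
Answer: $18598$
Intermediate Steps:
$X = 46$
$-446 + \left(166 + 248\right) X = -446 + \left(166 + 248\right) 46 = -446 + 414 \cdot 46 = -446 + 19044 = 18598$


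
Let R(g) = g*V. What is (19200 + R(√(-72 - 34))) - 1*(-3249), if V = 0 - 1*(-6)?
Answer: 22449 + 6*I*√106 ≈ 22449.0 + 61.774*I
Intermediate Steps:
V = 6 (V = 0 + 6 = 6)
R(g) = 6*g (R(g) = g*6 = 6*g)
(19200 + R(√(-72 - 34))) - 1*(-3249) = (19200 + 6*√(-72 - 34)) - 1*(-3249) = (19200 + 6*√(-106)) + 3249 = (19200 + 6*(I*√106)) + 3249 = (19200 + 6*I*√106) + 3249 = 22449 + 6*I*√106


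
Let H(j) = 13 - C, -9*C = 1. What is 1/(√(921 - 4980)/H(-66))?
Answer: -118*I*√451/12177 ≈ -0.20579*I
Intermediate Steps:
C = -⅑ (C = -⅑*1 = -⅑ ≈ -0.11111)
H(j) = 118/9 (H(j) = 13 - 1*(-⅑) = 13 + ⅑ = 118/9)
1/(√(921 - 4980)/H(-66)) = 1/(√(921 - 4980)/(118/9)) = 1/(√(-4059)*(9/118)) = 1/((3*I*√451)*(9/118)) = 1/(27*I*√451/118) = -118*I*√451/12177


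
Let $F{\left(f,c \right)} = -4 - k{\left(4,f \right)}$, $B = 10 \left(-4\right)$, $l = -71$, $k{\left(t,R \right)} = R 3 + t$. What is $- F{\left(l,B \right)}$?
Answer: $-205$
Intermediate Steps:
$k{\left(t,R \right)} = t + 3 R$ ($k{\left(t,R \right)} = 3 R + t = t + 3 R$)
$B = -40$
$F{\left(f,c \right)} = -8 - 3 f$ ($F{\left(f,c \right)} = -4 - \left(4 + 3 f\right) = -8 - 3 f$)
$- F{\left(l,B \right)} = - (-8 - -213) = - (-8 + 213) = \left(-1\right) 205 = -205$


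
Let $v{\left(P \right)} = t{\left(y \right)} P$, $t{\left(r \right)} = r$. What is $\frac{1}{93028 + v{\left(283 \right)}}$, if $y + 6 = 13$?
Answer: $\frac{1}{95009} \approx 1.0525 \cdot 10^{-5}$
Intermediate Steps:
$y = 7$ ($y = -6 + 13 = 7$)
$v{\left(P \right)} = 7 P$
$\frac{1}{93028 + v{\left(283 \right)}} = \frac{1}{93028 + 7 \cdot 283} = \frac{1}{93028 + 1981} = \frac{1}{95009}$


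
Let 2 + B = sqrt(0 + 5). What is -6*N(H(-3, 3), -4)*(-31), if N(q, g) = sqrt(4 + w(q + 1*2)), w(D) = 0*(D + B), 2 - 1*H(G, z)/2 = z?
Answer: 372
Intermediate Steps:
B = -2 + sqrt(5) (B = -2 + sqrt(0 + 5) = -2 + sqrt(5) ≈ 0.23607)
H(G, z) = 4 - 2*z
w(D) = 0 (w(D) = 0*(D + (-2 + sqrt(5))) = 0*(-2 + D + sqrt(5)) = 0)
N(q, g) = 2 (N(q, g) = sqrt(4 + 0) = sqrt(4) = 2)
-6*N(H(-3, 3), -4)*(-31) = -6*2*(-31) = -12*(-31) = 372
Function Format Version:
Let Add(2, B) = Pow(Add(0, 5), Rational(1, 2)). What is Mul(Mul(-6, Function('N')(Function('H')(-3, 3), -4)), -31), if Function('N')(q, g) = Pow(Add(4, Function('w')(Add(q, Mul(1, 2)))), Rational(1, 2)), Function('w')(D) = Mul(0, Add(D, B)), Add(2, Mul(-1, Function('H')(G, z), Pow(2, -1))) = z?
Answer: 372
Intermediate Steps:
B = Add(-2, Pow(5, Rational(1, 2))) (B = Add(-2, Pow(Add(0, 5), Rational(1, 2))) = Add(-2, Pow(5, Rational(1, 2))) ≈ 0.23607)
Function('H')(G, z) = Add(4, Mul(-2, z))
Function('w')(D) = 0 (Function('w')(D) = Mul(0, Add(D, Add(-2, Pow(5, Rational(1, 2))))) = Mul(0, Add(-2, D, Pow(5, Rational(1, 2)))) = 0)
Function('N')(q, g) = 2 (Function('N')(q, g) = Pow(Add(4, 0), Rational(1, 2)) = Pow(4, Rational(1, 2)) = 2)
Mul(Mul(-6, Function('N')(Function('H')(-3, 3), -4)), -31) = Mul(Mul(-6, 2), -31) = Mul(-12, -31) = 372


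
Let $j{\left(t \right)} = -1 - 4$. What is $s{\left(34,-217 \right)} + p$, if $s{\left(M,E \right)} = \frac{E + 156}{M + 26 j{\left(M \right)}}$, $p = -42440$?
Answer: $- \frac{4074179}{96} \approx -42439.0$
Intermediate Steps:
$j{\left(t \right)} = -5$ ($j{\left(t \right)} = -1 - 4 = -5$)
$s{\left(M,E \right)} = \frac{156 + E}{-130 + M}$ ($s{\left(M,E \right)} = \frac{E + 156}{M + 26 \left(-5\right)} = \frac{156 + E}{M - 130} = \frac{156 + E}{-130 + M}$)
$s{\left(34,-217 \right)} + p = \frac{156 - 217}{-130 + 34} - 42440 = \frac{1}{-96} \left(-61\right) - 42440 = \left(- \frac{1}{96}\right) \left(-61\right) - 42440 = \frac{61}{96} - 42440 = - \frac{4074179}{96}$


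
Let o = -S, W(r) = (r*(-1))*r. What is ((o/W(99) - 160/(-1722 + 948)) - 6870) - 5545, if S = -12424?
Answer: -5232661957/421443 ≈ -12416.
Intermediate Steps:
W(r) = -r² (W(r) = (-r)*r = -r²)
o = 12424 (o = -1*(-12424) = 12424)
((o/W(99) - 160/(-1722 + 948)) - 6870) - 5545 = ((12424/((-1*99²)) - 160/(-1722 + 948)) - 6870) - 5545 = ((12424/((-1*9801)) - 160/(-774)) - 6870) - 5545 = ((12424/(-9801) - 160*(-1/774)) - 6870) - 5545 = ((12424*(-1/9801) + 80/387) - 6870) - 5545 = ((-12424/9801 + 80/387) - 6870) - 5545 = (-447112/421443 - 6870) - 5545 = -2895760522/421443 - 5545 = -5232661957/421443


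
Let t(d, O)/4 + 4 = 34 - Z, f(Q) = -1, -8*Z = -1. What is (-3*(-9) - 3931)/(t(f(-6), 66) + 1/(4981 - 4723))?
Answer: -62952/1927 ≈ -32.668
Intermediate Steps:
Z = ⅛ (Z = -⅛*(-1) = ⅛ ≈ 0.12500)
t(d, O) = 239/2 (t(d, O) = -16 + 4*(34 - 1*⅛) = -16 + 4*(34 - ⅛) = -16 + 4*(271/8) = -16 + 271/2 = 239/2)
(-3*(-9) - 3931)/(t(f(-6), 66) + 1/(4981 - 4723)) = (-3*(-9) - 3931)/(239/2 + 1/(4981 - 4723)) = (27 - 3931)/(239/2 + 1/258) = -3904/(239/2 + 1/258) = -3904/15416/129 = -3904*129/15416 = -62952/1927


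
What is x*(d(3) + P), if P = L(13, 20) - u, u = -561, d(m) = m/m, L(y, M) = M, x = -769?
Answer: -447558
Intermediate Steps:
d(m) = 1
P = 581 (P = 20 - 1*(-561) = 20 + 561 = 581)
x*(d(3) + P) = -769*(1 + 581) = -769*582 = -447558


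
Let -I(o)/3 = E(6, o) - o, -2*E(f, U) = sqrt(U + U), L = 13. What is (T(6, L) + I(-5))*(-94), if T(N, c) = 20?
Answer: -470 - 141*I*sqrt(10) ≈ -470.0 - 445.88*I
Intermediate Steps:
E(f, U) = -sqrt(2)*sqrt(U)/2 (E(f, U) = -sqrt(U + U)/2 = -sqrt(2)*sqrt(U)/2)
I(o) = 3*o + 3*sqrt(2)*sqrt(o)/2 (I(o) = -3*(-sqrt(2)*sqrt(o)/2 - o) = -3*(-o - sqrt(2)*sqrt(o)/2) = 3*o + 3*sqrt(2)*sqrt(o)/2)
(T(6, L) + I(-5))*(-94) = (20 + (3*(-5) + 3*sqrt(2)*sqrt(-5)/2))*(-94) = (20 + (-15 + 3*sqrt(2)*(I*sqrt(5))/2))*(-94) = (20 + (-15 + 3*I*sqrt(10)/2))*(-94) = (5 + 3*I*sqrt(10)/2)*(-94) = -470 - 141*I*sqrt(10)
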